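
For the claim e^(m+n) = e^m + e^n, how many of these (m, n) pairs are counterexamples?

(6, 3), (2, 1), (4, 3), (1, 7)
Testing each pair:
(6, 3): LHS = e^9 ≈ 8103, RHS = e^3 + e^6 ≈ 423.5 → counterexample
(2, 1): LHS = e^3 ≈ 20.09, RHS = e + e^2 ≈ 10.11 → counterexample
(4, 3): LHS = e^7 ≈ 1097, RHS = e^3 + e^4 ≈ 74.68 → counterexample
(1, 7): LHS = e^8 ≈ 2981, RHS = e + e^7 ≈ 1099 → counterexample

That makes 4 counterexamples.

Answer: 4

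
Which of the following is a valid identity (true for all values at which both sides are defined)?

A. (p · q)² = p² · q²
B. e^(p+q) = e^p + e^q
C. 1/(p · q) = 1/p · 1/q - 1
A: holds — e.g. at (5, 5), both sides equal 625.
B: fails at (3, 4) — LHS = e^7 ≈ 1097, RHS = e^3 + e^4 ≈ 74.68.
C: fails at (3, 7) — LHS = 1/21, RHS = -20/21.

Answer: A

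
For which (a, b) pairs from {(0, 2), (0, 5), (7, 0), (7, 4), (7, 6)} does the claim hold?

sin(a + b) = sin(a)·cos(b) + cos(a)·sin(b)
All pairs

Testing each pair:
(0, 2): LHS = sin(2) ≈ 0.9093, RHS = sin(2) ≈ 0.9093 → holds
(0, 5): LHS = sin(5) ≈ -0.9589, RHS = sin(5) ≈ -0.9589 → holds
(7, 0): LHS = sin(7) ≈ 0.657, RHS = sin(7) ≈ 0.657 → holds
(7, 4): LHS = sin(11) ≈ -1, RHS = sin(4)·cos(7) + sin(7)·cos(4) ≈ -1 → holds
(7, 6): LHS = sin(13) ≈ 0.4202, RHS = sin(6)·cos(7) + sin(7)·cos(6) ≈ 0.4202 → holds

Every pair satisfies the claim.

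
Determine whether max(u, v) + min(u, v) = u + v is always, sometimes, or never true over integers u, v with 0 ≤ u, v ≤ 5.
Always true

The identity holds for every pair in the range. For instance at (u, v) = (3, 5): both sides equal 8.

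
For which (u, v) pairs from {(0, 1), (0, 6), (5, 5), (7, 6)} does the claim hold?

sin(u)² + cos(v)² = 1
(5, 5)

Testing each pair:
(0, 1): LHS = cos(1)² ≈ 0.2919, RHS = 1 → fails
(0, 6): LHS = cos(6)² ≈ 0.9219, RHS = 1 → fails
(5, 5): LHS = cos(5)² + sin(5)² = 1, RHS = 1 → holds
(7, 6): LHS = sin(7)² + cos(6)² ≈ 1.354, RHS = 1 → fails

1 of 4 pairs satisfies the claim.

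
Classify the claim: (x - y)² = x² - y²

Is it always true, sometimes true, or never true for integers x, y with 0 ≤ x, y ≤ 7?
It holds at (x, y) = (3, 3) (both sides equal 0), but fails at (x, y) = (5, 1) (LHS = 16, RHS = 24).

Answer: Sometimes true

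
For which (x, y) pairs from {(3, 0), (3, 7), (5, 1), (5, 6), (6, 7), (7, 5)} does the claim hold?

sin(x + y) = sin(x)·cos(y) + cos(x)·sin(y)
All pairs

Testing each pair:
(3, 0): LHS = sin(3) ≈ 0.1411, RHS = sin(3) ≈ 0.1411 → holds
(3, 7): LHS = sin(10) ≈ -0.544, RHS = sin(7)·cos(3) + sin(3)·cos(7) ≈ -0.544 → holds
(5, 1): LHS = sin(6) ≈ -0.2794, RHS = sin(5)·cos(1) + sin(1)·cos(5) ≈ -0.2794 → holds
(5, 6): LHS = sin(11) ≈ -1, RHS = sin(5)·cos(6) + sin(6)·cos(5) ≈ -1 → holds
(6, 7): LHS = sin(13) ≈ 0.4202, RHS = sin(6)·cos(7) + sin(7)·cos(6) ≈ 0.4202 → holds
(7, 5): LHS = sin(12) ≈ -0.5366, RHS = sin(5)·cos(7) + sin(7)·cos(5) ≈ -0.5366 → holds

Every pair satisfies the claim.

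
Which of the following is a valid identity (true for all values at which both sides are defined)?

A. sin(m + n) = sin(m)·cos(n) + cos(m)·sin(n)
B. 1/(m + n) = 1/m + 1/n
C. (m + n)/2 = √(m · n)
A

A: holds — e.g. at (1, 1), both sides equal sin(2) ≈ 0.9093.
B: fails at (4, 4) — LHS = 1/8, RHS = 1/2.
C: fails at (3, 5) — LHS = 4, RHS = √(15) ≈ 3.873.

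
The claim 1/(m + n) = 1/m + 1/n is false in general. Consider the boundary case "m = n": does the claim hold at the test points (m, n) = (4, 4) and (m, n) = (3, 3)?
No, fails at both test points

At (4, 4): LHS = 1/8 ≠ RHS = 1/2
At (3, 3): LHS = 1/6 ≠ RHS = 2/3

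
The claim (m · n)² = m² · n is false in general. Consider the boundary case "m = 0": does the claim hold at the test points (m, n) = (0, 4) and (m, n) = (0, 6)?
At (0, 4): LHS = 0, RHS = 0 → equal
At (0, 6): LHS = 0, RHS = 0 → equal

So the claim does hold at both of these boundary points, even though it is not an identity.

Answer: Yes, holds at both test points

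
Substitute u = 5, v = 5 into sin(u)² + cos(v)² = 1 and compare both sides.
LHS = sin(5)² + cos(5)² = 1
RHS = 1

LHS = RHS: the two sides agree.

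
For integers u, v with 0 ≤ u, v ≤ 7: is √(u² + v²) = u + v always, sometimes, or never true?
It holds at (u, v) = (0, 2) (both sides equal 2), but fails at (u, v) = (7, 1) (LHS = 5·√(2) ≈ 7.071, RHS = 8).

Answer: Sometimes true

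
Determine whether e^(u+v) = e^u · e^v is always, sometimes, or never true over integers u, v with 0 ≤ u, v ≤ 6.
Always true

The identity holds for every pair in the range. For instance at (u, v) = (3, 1): both sides equal e^4 ≈ 54.6.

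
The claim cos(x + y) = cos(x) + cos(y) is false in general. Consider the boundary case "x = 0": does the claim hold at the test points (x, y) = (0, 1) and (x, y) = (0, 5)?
At (0, 1): LHS = cos(1) ≈ 0.5403 ≠ RHS = cos(1) + 1 ≈ 1.54
At (0, 5): LHS = cos(5) ≈ 0.2837 ≠ RHS = cos(5) + 1 ≈ 1.284

Answer: No, fails at both test points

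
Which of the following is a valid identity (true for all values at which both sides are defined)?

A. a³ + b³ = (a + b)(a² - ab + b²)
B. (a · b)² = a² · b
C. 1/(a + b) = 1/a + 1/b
A: holds — e.g. at (2, 5), both sides equal 133.
B: fails at (3, 5) — LHS = 225, RHS = 45.
C: fails at (2, 5) — LHS = 1/7, RHS = 7/10.

Answer: A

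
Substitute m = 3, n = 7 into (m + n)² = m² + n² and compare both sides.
LHS = (3 + 7)² = 100
RHS = 3² + 7² = 58

LHS ≠ RHS, so the equation does not hold here.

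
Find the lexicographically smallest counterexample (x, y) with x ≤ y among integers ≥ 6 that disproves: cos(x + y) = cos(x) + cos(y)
(x, y) = (6, 6)

Substituting (6, 6) into the claim:
LHS = cos(6 + 6) = cos(12) ≈ 0.8439
RHS = cos(6) + cos(6) = 2·cos(6) ≈ 1.92

Since LHS ≠ RHS, this pair disproves the claim, and no lexicographically smaller pair (x ≤ y, integers ≥ 6) does.

For instance (11, 12) is also a counterexample (LHS = cos(23) ≈ -0.5328, RHS = cos(11) + cos(12) ≈ 0.8483), but it's lexicographically larger.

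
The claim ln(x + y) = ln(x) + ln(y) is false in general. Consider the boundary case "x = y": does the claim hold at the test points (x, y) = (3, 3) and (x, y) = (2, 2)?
Only at (2, 2)

At (3, 3): LHS = ln(6) ≈ 1.792 ≠ RHS = 2·ln(3) ≈ 2.197
At (2, 2): LHS = ln(4) ≈ 1.386, RHS = 2·ln(2) ≈ 1.386 → equal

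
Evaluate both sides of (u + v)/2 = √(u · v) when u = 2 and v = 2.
LHS = (2 + 2)/2 = 2
RHS = √(2 · 2) = 2

LHS = RHS: the two sides agree.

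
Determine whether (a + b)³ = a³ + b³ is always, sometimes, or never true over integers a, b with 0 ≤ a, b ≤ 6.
Sometimes true

It holds at (a, b) = (0, 4) (both sides equal 64), but fails at (a, b) = (4, 6) (LHS = 1000, RHS = 280).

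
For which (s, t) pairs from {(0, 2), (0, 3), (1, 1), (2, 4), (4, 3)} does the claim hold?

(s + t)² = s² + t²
(0, 2), (0, 3)

Testing each pair:
(0, 2): LHS = 4, RHS = 4 → holds
(0, 3): LHS = 9, RHS = 9 → holds
(1, 1): LHS = 4, RHS = 2 → fails
(2, 4): LHS = 36, RHS = 20 → fails
(4, 3): LHS = 49, RHS = 25 → fails

2 of 5 pairs satisfy the claim.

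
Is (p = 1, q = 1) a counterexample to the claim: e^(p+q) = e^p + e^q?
Yes

Substituting p = 1, q = 1:
LHS = e^(1+1) = e^2 ≈ 7.389
RHS = e^1 + e^1 = 2·e ≈ 5.437

Since LHS ≠ RHS, this pair disproves the claim.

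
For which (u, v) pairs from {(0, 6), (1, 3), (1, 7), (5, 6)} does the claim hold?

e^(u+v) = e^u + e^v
Testing each pair:
(0, 6): LHS = e^6 ≈ 403.4, RHS = 1 + e^6 ≈ 404.4 → fails
(1, 3): LHS = e^4 ≈ 54.6, RHS = e + e^3 ≈ 22.8 → fails
(1, 7): LHS = e^8 ≈ 2981, RHS = e + e^7 ≈ 1099 → fails
(5, 6): LHS = e^11 ≈ 59874.1, RHS = e^5 + e^6 ≈ 551.8 → fails

No pair satisfies the claim.

Answer: None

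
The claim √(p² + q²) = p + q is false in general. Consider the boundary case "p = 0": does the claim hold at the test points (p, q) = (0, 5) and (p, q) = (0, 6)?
At (0, 5): LHS = 5, RHS = 5 → equal
At (0, 6): LHS = 6, RHS = 6 → equal

So the claim does hold at both of these boundary points, even though it is not an identity.

Answer: Yes, holds at both test points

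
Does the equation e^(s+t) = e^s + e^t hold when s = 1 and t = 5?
Substituting s = 1, t = 5:

LHS = e^(1+5) = e^6 ≈ 403.4
RHS = e^1 + e^5 = e + e^5 ≈ 151.1

LHS ≠ RHS, so the equation does not hold at this point.

Answer: Fails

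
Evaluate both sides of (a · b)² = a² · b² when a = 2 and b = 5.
LHS = (2 · 5)² = 100
RHS = 2² · 5² = 100

LHS = RHS: the two sides agree.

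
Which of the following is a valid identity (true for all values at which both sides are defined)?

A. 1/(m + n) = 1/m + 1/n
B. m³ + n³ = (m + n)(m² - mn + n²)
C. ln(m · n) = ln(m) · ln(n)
A: fails at (1, 3) — LHS = 1/4, RHS = 4/3.
B: holds — e.g. at (2, 2), both sides equal 16.
C: fails at (2, 2) — LHS = ln(4) ≈ 1.386, RHS = ln(2)² ≈ 0.4805.

Answer: B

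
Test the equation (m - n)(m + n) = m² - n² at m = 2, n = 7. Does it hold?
Holds

Substituting m = 2, n = 7:

LHS = (2 - 7)(2 + 7) = -45
RHS = 2² - 7² = -45

LHS = RHS, so the equation holds at this point.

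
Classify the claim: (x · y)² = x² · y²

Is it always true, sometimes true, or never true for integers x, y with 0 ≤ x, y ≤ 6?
The identity holds for every pair in the range. For instance at (x, y) = (5, 4): both sides equal 400.

Answer: Always true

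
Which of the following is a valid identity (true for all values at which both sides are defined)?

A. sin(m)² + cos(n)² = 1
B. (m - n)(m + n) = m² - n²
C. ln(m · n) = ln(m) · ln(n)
B

A: fails at (6, 7) — LHS = sin(6)² + cos(7)² ≈ 0.6464, RHS = 1.
B: holds — e.g. at (2, 3), both sides equal -5.
C: fails at (2, 5) — LHS = ln(10) ≈ 2.303, RHS = ln(2)·ln(5) ≈ 1.116.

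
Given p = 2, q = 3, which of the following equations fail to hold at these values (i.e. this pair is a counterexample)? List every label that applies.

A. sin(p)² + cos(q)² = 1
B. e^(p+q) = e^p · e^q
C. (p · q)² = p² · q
A, C

Evaluating each claim at the given values:
A. LHS = sin(2)² + cos(3)² ≈ 1.807, RHS = 1 → fails here (LHS ≠ RHS)
B. LHS = e^5 ≈ 148.4, RHS = e^5 ≈ 148.4 → holds here (LHS = RHS)
C. LHS = 36, RHS = 12 → fails here (LHS ≠ RHS)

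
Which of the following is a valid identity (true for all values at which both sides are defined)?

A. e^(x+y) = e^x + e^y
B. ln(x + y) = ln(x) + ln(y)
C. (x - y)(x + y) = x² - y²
C

A: fails at (2, 2) — LHS = e^4 ≈ 54.6, RHS = 2·e^2 ≈ 14.78.
B: fails at (2, 3) — LHS = ln(5) ≈ 1.609, RHS = ln(2) + ln(3) ≈ 1.792.
C: holds — e.g. at (0, 1), both sides equal -1.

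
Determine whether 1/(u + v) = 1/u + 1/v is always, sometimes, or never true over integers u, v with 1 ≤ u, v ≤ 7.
The claim fails for every pair in the range. For instance at (u, v) = (7, 3): LHS = 1/10, RHS = 10/21.

Answer: Never true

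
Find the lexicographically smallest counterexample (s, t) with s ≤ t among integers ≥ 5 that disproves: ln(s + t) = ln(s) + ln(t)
(s, t) = (5, 5)

Substituting (5, 5) into the claim:
LHS = ln(5 + 5) = ln(10) ≈ 2.303
RHS = ln(5) + ln(5) = 2·ln(5) ≈ 3.219

Since LHS ≠ RHS, this pair disproves the claim, and no lexicographically smaller pair (s ≤ t, integers ≥ 5) does.

For instance (11, 11) is also a counterexample (LHS = ln(22) ≈ 3.091, RHS = 2·ln(11) ≈ 4.796), but it's lexicographically larger.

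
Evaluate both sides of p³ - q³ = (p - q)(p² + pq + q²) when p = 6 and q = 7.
LHS = 6³ - 7³ = -127
RHS = (6 - 7)(6² + 6·7 + 7²) = -127

LHS = RHS: the two sides agree.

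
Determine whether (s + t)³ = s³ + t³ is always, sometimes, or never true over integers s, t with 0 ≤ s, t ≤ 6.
It holds at (s, t) = (3, 0) (both sides equal 27), but fails at (s, t) = (4, 6) (LHS = 1000, RHS = 280).

Answer: Sometimes true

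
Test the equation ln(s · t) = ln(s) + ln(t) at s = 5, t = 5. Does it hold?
Holds

Substituting s = 5, t = 5:

LHS = ln(5 · 5) = ln(25) ≈ 3.219
RHS = ln(5) + ln(5) = 2·ln(5) ≈ 3.219

LHS = RHS, so the equation holds at this point.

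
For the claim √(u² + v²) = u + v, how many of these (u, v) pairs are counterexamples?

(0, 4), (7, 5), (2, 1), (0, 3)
Testing each pair:
(0, 4): LHS = 4, RHS = 4 → satisfies claim
(7, 5): LHS = √(74) ≈ 8.602, RHS = 12 → counterexample
(2, 1): LHS = √(5) ≈ 2.236, RHS = 3 → counterexample
(0, 3): LHS = 3, RHS = 3 → satisfies claim

That makes 2 counterexamples.

Answer: 2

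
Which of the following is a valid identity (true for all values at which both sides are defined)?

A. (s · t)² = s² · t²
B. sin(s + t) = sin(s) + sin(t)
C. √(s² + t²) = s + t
A: holds — e.g. at (4, 4), both sides equal 256.
B: fails at (2, 7) — LHS = sin(9) ≈ 0.4121, RHS = sin(7) + sin(2) ≈ 1.566.
C: fails at (4, 6) — LHS = 2·√(13) ≈ 7.211, RHS = 10.

Answer: A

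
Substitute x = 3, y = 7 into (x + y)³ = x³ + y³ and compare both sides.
LHS = (3 + 7)³ = 1000
RHS = 3³ + 7³ = 370

LHS ≠ RHS, so the equation does not hold here.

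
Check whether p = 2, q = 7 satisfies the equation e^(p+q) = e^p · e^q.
Holds

Substituting p = 2, q = 7:

LHS = e^(2+7) = e^9 ≈ 8103
RHS = e^2 · e^7 = e^9 ≈ 8103

LHS = RHS, so the equation holds at this point.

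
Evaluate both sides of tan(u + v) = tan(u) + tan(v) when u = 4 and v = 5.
LHS = tan(4 + 5) = tan(9) ≈ -0.4523
RHS = tan(4) + tan(5) ≈ -2.223

LHS ≠ RHS (they differ by about 1.77), so the equation does not hold here.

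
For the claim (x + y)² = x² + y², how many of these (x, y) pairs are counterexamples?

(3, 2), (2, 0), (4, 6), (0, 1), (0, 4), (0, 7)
Testing each pair:
(3, 2): LHS = 25, RHS = 13 → counterexample
(2, 0): LHS = 4, RHS = 4 → satisfies claim
(4, 6): LHS = 100, RHS = 52 → counterexample
(0, 1): LHS = 1, RHS = 1 → satisfies claim
(0, 4): LHS = 16, RHS = 16 → satisfies claim
(0, 7): LHS = 49, RHS = 49 → satisfies claim

That makes 2 counterexamples.

Answer: 2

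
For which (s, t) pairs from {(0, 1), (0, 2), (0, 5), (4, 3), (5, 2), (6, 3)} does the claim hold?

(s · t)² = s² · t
Testing each pair:
(0, 1): LHS = 0, RHS = 0 → holds
(0, 2): LHS = 0, RHS = 0 → holds
(0, 5): LHS = 0, RHS = 0 → holds
(4, 3): LHS = 144, RHS = 48 → fails
(5, 2): LHS = 100, RHS = 50 → fails
(6, 3): LHS = 324, RHS = 108 → fails

3 of 6 pairs satisfy the claim.

Answer: (0, 1), (0, 2), (0, 5)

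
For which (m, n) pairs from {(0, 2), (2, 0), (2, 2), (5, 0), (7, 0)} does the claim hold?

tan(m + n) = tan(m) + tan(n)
(0, 2), (2, 0), (5, 0), (7, 0)

Testing each pair:
(0, 2): LHS = tan(2) ≈ -2.185, RHS = tan(2) ≈ -2.185 → holds
(2, 0): LHS = tan(2) ≈ -2.185, RHS = tan(2) ≈ -2.185 → holds
(2, 2): LHS = tan(4) ≈ 1.158, RHS = 2·tan(2) ≈ -4.37 → fails
(5, 0): LHS = tan(5) ≈ -3.381, RHS = tan(5) ≈ -3.381 → holds
(7, 0): LHS = tan(7) ≈ 0.8714, RHS = tan(7) ≈ 0.8714 → holds

4 of 5 pairs satisfy the claim.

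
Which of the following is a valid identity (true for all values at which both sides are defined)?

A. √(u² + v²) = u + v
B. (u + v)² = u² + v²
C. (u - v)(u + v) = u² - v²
A: fails at (3, 7) — LHS = √(58) ≈ 7.616, RHS = 10.
B: fails at (2, 4) — LHS = 36, RHS = 20.
C: holds — e.g. at (2, 2), both sides equal 0.

Answer: C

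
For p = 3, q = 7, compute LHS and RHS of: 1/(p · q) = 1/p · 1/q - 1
LHS = 1/(3 · 7) = 1/21
RHS = 1/3 · 1/7 - 1 = -20/21

LHS ≠ RHS, so the equation does not hold here.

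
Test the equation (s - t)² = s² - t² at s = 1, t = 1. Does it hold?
Substituting s = 1, t = 1:

LHS = (1 - 1)² = 0
RHS = 1² - 1² = 0

LHS = RHS, so the equation holds at this point.

Answer: Holds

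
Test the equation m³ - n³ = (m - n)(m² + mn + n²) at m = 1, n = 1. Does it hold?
Substituting m = 1, n = 1:

LHS = 1³ - 1³ = 0
RHS = (1 - 1)(1² + 1·1 + 1²) = 0

LHS = RHS, so the equation holds at this point.

Answer: Holds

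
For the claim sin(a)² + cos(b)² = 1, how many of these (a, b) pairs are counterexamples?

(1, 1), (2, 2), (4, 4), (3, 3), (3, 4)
1

Testing each pair:
(1, 1): LHS = cos(1)² + sin(1)² = 1, RHS = 1 → satisfies claim
(2, 2): LHS = cos(2)² + sin(2)² = 1, RHS = 1 → satisfies claim
(4, 4): LHS = cos(4)² + sin(4)² = 1, RHS = 1 → satisfies claim
(3, 3): LHS = sin(3)² + cos(3)² = 1, RHS = 1 → satisfies claim
(3, 4): LHS = sin(3)² + cos(4)² ≈ 0.4472, RHS = 1 → counterexample

That makes 1 counterexample.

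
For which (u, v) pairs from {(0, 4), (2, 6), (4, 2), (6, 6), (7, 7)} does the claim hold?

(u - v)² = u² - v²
Testing each pair:
(0, 4): LHS = 16, RHS = -16 → fails
(2, 6): LHS = 16, RHS = -32 → fails
(4, 2): LHS = 4, RHS = 12 → fails
(6, 6): LHS = 0, RHS = 0 → holds
(7, 7): LHS = 0, RHS = 0 → holds

2 of 5 pairs satisfy the claim.

Answer: (6, 6), (7, 7)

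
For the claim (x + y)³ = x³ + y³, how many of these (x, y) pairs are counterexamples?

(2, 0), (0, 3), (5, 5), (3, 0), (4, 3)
Testing each pair:
(2, 0): LHS = 8, RHS = 8 → satisfies claim
(0, 3): LHS = 27, RHS = 27 → satisfies claim
(5, 5): LHS = 1000, RHS = 250 → counterexample
(3, 0): LHS = 27, RHS = 27 → satisfies claim
(4, 3): LHS = 343, RHS = 91 → counterexample

That makes 2 counterexamples.

Answer: 2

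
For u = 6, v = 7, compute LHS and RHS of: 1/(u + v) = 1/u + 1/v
LHS = 1/(6 + 7) = 1/13
RHS = 1/6 + 1/7 = 13/42

LHS ≠ RHS, so the equation does not hold here.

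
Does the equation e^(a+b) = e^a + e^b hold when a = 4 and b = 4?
Substituting a = 4, b = 4:

LHS = e^(4+4) = e^8 ≈ 2981
RHS = e^4 + e^4 = 2·e^4 ≈ 109.2

LHS ≠ RHS, so the equation does not hold at this point.

Answer: Fails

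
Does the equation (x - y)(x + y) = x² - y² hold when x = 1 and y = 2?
Holds

Substituting x = 1, y = 2:

LHS = (1 - 2)(1 + 2) = -3
RHS = 1² - 2² = -3

LHS = RHS, so the equation holds at this point.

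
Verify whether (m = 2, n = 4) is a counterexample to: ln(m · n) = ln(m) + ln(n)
No

Substituting m = 2, n = 4:
LHS = ln(2 · 4) = ln(8) ≈ 2.079
RHS = ln(2) + ln(4) ≈ 2.079

The sides agree, so this pair does not disprove the claim.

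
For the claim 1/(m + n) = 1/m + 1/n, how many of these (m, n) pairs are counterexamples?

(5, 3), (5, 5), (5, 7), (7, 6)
Testing each pair:
(5, 3): LHS = 1/8, RHS = 8/15 → counterexample
(5, 5): LHS = 1/10, RHS = 2/5 → counterexample
(5, 7): LHS = 1/12, RHS = 12/35 → counterexample
(7, 6): LHS = 1/13, RHS = 13/42 → counterexample

That makes 4 counterexamples.

Answer: 4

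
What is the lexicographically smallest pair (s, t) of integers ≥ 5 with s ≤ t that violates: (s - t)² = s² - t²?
At (5, 5): both sides equal 0, so it holds there.

Substituting (5, 6) into the claim:
LHS = (5 - 6)² = 1
RHS = 5² - 6² = -11

Since LHS ≠ RHS, this pair disproves the claim, and no lexicographically smaller pair (s ≤ t, integers ≥ 5) does.

For instance (6, 10) is also a counterexample (LHS = 16, RHS = -64), but it's lexicographically larger.

Answer: (s, t) = (5, 6)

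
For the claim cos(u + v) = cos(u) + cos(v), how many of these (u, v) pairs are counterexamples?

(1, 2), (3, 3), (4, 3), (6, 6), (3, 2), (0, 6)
Testing each pair:
(1, 2): LHS = cos(3) ≈ -0.99, RHS = cos(2) + cos(1) ≈ 0.1242 → counterexample
(3, 3): LHS = cos(6) ≈ 0.9602, RHS = 2·cos(3) ≈ -1.98 → counterexample
(4, 3): LHS = cos(7) ≈ 0.7539, RHS = cos(3) + cos(4) ≈ -1.644 → counterexample
(6, 6): LHS = cos(12) ≈ 0.8439, RHS = 2·cos(6) ≈ 1.92 → counterexample
(3, 2): LHS = cos(5) ≈ 0.2837, RHS = cos(3) + cos(2) ≈ -1.406 → counterexample
(0, 6): LHS = cos(6) ≈ 0.9602, RHS = cos(6) + 1 ≈ 1.96 → counterexample

That makes 6 counterexamples.

Answer: 6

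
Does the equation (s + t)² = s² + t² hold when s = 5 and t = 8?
Substituting s = 5, t = 8:

LHS = (5 + 8)² = 169
RHS = 5² + 8² = 89

LHS ≠ RHS, so the equation does not hold at this point.

Answer: Fails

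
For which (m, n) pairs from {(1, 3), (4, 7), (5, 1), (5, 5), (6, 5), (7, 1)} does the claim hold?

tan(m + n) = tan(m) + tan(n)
None

Testing each pair:
(1, 3): LHS = tan(4) ≈ 1.158, RHS = tan(3) + tan(1) ≈ 1.415 → fails
(4, 7): LHS = tan(11) ≈ -226, RHS = tan(7) + tan(4) ≈ 2.029 → fails
(5, 1): LHS = tan(6) ≈ -0.291, RHS = tan(5) + tan(1) ≈ -1.823 → fails
(5, 5): LHS = tan(10) ≈ 0.6484, RHS = 2·tan(5) ≈ -6.761 → fails
(6, 5): LHS = tan(11) ≈ -226, RHS = tan(5) + tan(6) ≈ -3.672 → fails
(7, 1): LHS = tan(8) ≈ -6.8, RHS = tan(7) + tan(1) ≈ 2.429 → fails

No pair satisfies the claim.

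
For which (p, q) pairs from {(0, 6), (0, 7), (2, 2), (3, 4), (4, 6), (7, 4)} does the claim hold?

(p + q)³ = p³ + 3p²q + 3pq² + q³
All pairs

Testing each pair:
(0, 6): LHS = 216, RHS = 216 → holds
(0, 7): LHS = 343, RHS = 343 → holds
(2, 2): LHS = 64, RHS = 64 → holds
(3, 4): LHS = 343, RHS = 343 → holds
(4, 6): LHS = 1000, RHS = 1000 → holds
(7, 4): LHS = 1331, RHS = 1331 → holds

Every pair satisfies the claim.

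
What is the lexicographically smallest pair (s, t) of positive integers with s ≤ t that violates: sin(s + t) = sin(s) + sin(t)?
(s, t) = (1, 1)

Substituting (1, 1) into the claim:
LHS = sin(1 + 1) = sin(2) ≈ 0.9093
RHS = sin(1) + sin(1) = 2·sin(1) ≈ 1.683

Since LHS ≠ RHS, this pair disproves the claim, and no lexicographically smaller pair (s ≤ t, positive integers) does.

For instance (5, 6) is also a counterexample (LHS = sin(11) ≈ -1, RHS = sin(5) + sin(6) ≈ -1.238), but it's lexicographically larger.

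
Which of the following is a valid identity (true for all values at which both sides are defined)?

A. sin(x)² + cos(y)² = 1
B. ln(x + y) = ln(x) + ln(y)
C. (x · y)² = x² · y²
C

A: fails at (3, 7) — LHS = sin(3)² + cos(7)² ≈ 0.5883, RHS = 1.
B: fails at (3, 3) — LHS = ln(6) ≈ 1.792, RHS = 2·ln(3) ≈ 2.197.
C: holds — e.g. at (1, 5), both sides equal 25.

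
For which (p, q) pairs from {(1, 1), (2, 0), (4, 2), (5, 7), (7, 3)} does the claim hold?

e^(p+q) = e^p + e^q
None

Testing each pair:
(1, 1): LHS = e^2 ≈ 7.389, RHS = 2·e ≈ 5.437 → fails
(2, 0): LHS = e^2 ≈ 7.389, RHS = 1 + e^2 ≈ 8.389 → fails
(4, 2): LHS = e^6 ≈ 403.4, RHS = e^2 + e^4 ≈ 61.99 → fails
(5, 7): LHS = e^12 ≈ 162754.8, RHS = e^5 + e^7 ≈ 1245 → fails
(7, 3): LHS = e^10 ≈ 22026.5, RHS = e^3 + e^7 ≈ 1117 → fails

No pair satisfies the claim.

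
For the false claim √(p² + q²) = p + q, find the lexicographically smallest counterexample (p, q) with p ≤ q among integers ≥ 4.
(p, q) = (4, 4)

Substituting (4, 4) into the claim:
LHS = √(4² + 4²) = 4·√(2) ≈ 5.657
RHS = 4 + 4 = 8

Since LHS ≠ RHS, this pair disproves the claim, and no lexicographically smaller pair (p ≤ q, integers ≥ 4) does.

For instance (8, 9) is also a counterexample (LHS = √(145) ≈ 12.04, RHS = 17), but it's lexicographically larger.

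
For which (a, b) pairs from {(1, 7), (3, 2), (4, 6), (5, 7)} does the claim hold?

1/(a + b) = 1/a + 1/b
Testing each pair:
(1, 7): LHS = 1/8, RHS = 8/7 → fails
(3, 2): LHS = 1/5, RHS = 5/6 → fails
(4, 6): LHS = 1/10, RHS = 5/12 → fails
(5, 7): LHS = 1/12, RHS = 12/35 → fails

No pair satisfies the claim.

Answer: None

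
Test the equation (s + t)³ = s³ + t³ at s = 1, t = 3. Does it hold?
Substituting s = 1, t = 3:

LHS = (1 + 3)³ = 64
RHS = 1³ + 3³ = 28

LHS ≠ RHS, so the equation does not hold at this point.

Answer: Fails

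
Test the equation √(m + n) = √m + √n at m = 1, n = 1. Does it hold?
Substituting m = 1, n = 1:

LHS = √(1 + 1) = √(2) ≈ 1.414
RHS = √1 + √1 = 2

LHS ≠ RHS, so the equation does not hold at this point.

Answer: Fails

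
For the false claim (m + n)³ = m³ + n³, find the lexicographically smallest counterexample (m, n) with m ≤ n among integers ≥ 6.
(m, n) = (6, 6)

Substituting (6, 6) into the claim:
LHS = (6 + 6)³ = 1728
RHS = 6³ + 6³ = 432

Since LHS ≠ RHS, this pair disproves the claim, and no lexicographically smaller pair (m ≤ n, integers ≥ 6) does.

For instance (9, 9) is also a counterexample (LHS = 5832, RHS = 1458), but it's lexicographically larger.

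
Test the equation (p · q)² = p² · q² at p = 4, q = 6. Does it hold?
Substituting p = 4, q = 6:

LHS = (4 · 6)² = 576
RHS = 4² · 6² = 576

LHS = RHS, so the equation holds at this point.

Answer: Holds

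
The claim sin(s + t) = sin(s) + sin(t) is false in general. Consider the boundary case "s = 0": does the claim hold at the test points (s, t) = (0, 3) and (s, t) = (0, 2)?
At (0, 3): LHS = sin(3) ≈ 0.1411, RHS = sin(3) ≈ 0.1411 → equal
At (0, 2): LHS = sin(2) ≈ 0.9093, RHS = sin(2) ≈ 0.9093 → equal

So the claim does hold at both of these boundary points, even though it is not an identity.

Answer: Yes, holds at both test points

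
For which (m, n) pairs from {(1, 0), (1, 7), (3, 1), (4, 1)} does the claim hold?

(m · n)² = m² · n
(1, 0), (3, 1), (4, 1)

Testing each pair:
(1, 0): LHS = 0, RHS = 0 → holds
(1, 7): LHS = 49, RHS = 7 → fails
(3, 1): LHS = 9, RHS = 9 → holds
(4, 1): LHS = 16, RHS = 16 → holds

3 of 4 pairs satisfy the claim.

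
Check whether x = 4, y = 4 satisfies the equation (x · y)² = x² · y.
Substituting x = 4, y = 4:

LHS = (4 · 4)² = 256
RHS = 4² · 4 = 64

LHS ≠ RHS, so the equation does not hold at this point.

Answer: Fails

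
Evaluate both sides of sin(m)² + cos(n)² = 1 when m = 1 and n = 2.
LHS = sin(1)² + cos(2)² ≈ 0.8813
RHS = 1

LHS ≠ RHS (they differ by about 0.1187), so the equation does not hold here.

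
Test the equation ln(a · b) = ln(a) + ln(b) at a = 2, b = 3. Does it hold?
Substituting a = 2, b = 3:

LHS = ln(2 · 3) = ln(6) ≈ 1.792
RHS = ln(2) + ln(3) ≈ 1.792

LHS = RHS, so the equation holds at this point.

Answer: Holds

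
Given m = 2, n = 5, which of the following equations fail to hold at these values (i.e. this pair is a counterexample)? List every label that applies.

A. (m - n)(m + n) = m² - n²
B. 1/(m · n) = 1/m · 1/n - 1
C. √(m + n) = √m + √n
B, C

Evaluating each claim at the given values:
A. LHS = -21, RHS = -21 → holds here (LHS = RHS)
B. LHS = 1/10, RHS = -9/10 → fails here (LHS ≠ RHS)
C. LHS = √(7) ≈ 2.646, RHS = √(2) + √(5) ≈ 3.65 → fails here (LHS ≠ RHS)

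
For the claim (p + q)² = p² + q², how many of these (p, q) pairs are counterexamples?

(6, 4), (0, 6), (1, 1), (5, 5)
Testing each pair:
(6, 4): LHS = 100, RHS = 52 → counterexample
(0, 6): LHS = 36, RHS = 36 → satisfies claim
(1, 1): LHS = 4, RHS = 2 → counterexample
(5, 5): LHS = 100, RHS = 50 → counterexample

That makes 3 counterexamples.

Answer: 3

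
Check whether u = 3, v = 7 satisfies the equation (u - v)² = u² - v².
Substituting u = 3, v = 7:

LHS = (3 - 7)² = 16
RHS = 3² - 7² = -40

LHS ≠ RHS, so the equation does not hold at this point.

Answer: Fails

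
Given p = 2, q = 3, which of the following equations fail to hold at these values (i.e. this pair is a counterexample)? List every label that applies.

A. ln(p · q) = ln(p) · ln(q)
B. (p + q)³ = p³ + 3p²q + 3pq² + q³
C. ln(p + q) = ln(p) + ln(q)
Evaluating each claim at the given values:
A. LHS = ln(6) ≈ 1.792, RHS = ln(2)·ln(3) ≈ 0.7615 → fails here (LHS ≠ RHS)
B. LHS = 125, RHS = 125 → holds here (LHS = RHS)
C. LHS = ln(5) ≈ 1.609, RHS = ln(2) + ln(3) ≈ 1.792 → fails here (LHS ≠ RHS)

Answer: A, C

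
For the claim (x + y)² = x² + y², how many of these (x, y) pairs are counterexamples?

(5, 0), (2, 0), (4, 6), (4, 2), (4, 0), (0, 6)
2

Testing each pair:
(5, 0): LHS = 25, RHS = 25 → satisfies claim
(2, 0): LHS = 4, RHS = 4 → satisfies claim
(4, 6): LHS = 100, RHS = 52 → counterexample
(4, 2): LHS = 36, RHS = 20 → counterexample
(4, 0): LHS = 16, RHS = 16 → satisfies claim
(0, 6): LHS = 36, RHS = 36 → satisfies claim

That makes 2 counterexamples.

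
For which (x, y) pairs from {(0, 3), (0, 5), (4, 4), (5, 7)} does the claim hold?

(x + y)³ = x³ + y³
Testing each pair:
(0, 3): LHS = 27, RHS = 27 → holds
(0, 5): LHS = 125, RHS = 125 → holds
(4, 4): LHS = 512, RHS = 128 → fails
(5, 7): LHS = 1728, RHS = 468 → fails

2 of 4 pairs satisfy the claim.

Answer: (0, 3), (0, 5)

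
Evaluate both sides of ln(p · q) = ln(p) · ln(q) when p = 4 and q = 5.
LHS = ln(4 · 5) = ln(20) ≈ 2.996
RHS = ln(4) · ln(5) ≈ 2.231

LHS ≠ RHS (they differ by about 0.7646), so the equation does not hold here.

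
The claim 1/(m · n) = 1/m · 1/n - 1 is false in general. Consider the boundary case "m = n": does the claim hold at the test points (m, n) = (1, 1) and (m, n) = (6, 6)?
No, fails at both test points

At (1, 1): LHS = 1 ≠ RHS = 0
At (6, 6): LHS = 1/36 ≠ RHS = -35/36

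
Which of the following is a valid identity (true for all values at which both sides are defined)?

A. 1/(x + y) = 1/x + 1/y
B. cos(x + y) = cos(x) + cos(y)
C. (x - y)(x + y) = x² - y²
A: fails at (2, 5) — LHS = 1/7, RHS = 7/10.
B: fails at (3, 7) — LHS = cos(10) ≈ -0.8391, RHS = cos(3) + cos(7) ≈ -0.2361.
C: holds — e.g. at (1, 2), both sides equal -3.

Answer: C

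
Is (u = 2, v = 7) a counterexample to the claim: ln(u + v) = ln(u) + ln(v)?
Yes

Substituting u = 2, v = 7:
LHS = ln(2 + 7) = ln(9) ≈ 2.197
RHS = ln(2) + ln(7) ≈ 2.639

Since LHS ≠ RHS, this pair disproves the claim.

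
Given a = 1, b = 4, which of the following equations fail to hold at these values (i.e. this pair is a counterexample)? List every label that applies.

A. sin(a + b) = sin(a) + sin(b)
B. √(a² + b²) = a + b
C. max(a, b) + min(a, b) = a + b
Evaluating each claim at the given values:
A. LHS = sin(5) ≈ -0.9589, RHS = sin(4) + sin(1) ≈ 0.08467 → fails here (LHS ≠ RHS)
B. LHS = √(17) ≈ 4.123, RHS = 5 → fails here (LHS ≠ RHS)
C. LHS = 5, RHS = 5 → holds here (LHS = RHS)

Answer: A, B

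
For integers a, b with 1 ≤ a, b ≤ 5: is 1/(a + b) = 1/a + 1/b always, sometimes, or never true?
The claim fails for every pair in the range. For instance at (a, b) = (1, 1): LHS = 1/2, RHS = 2.

Answer: Never true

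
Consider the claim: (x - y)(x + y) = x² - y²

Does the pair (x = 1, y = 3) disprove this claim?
No

Substituting x = 1, y = 3:
LHS = (1 - 3)(1 + 3) = -8
RHS = 1² - 3² = -8

The sides agree, so this pair does not disprove the claim.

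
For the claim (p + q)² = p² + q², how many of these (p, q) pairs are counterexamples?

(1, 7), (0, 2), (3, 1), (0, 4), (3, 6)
3

Testing each pair:
(1, 7): LHS = 64, RHS = 50 → counterexample
(0, 2): LHS = 4, RHS = 4 → satisfies claim
(3, 1): LHS = 16, RHS = 10 → counterexample
(0, 4): LHS = 16, RHS = 16 → satisfies claim
(3, 6): LHS = 81, RHS = 45 → counterexample

That makes 3 counterexamples.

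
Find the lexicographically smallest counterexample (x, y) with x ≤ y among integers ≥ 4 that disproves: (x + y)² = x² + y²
(x, y) = (4, 4)

Substituting (4, 4) into the claim:
LHS = (4 + 4)² = 64
RHS = 4² + 4² = 32

Since LHS ≠ RHS, this pair disproves the claim, and no lexicographically smaller pair (x ≤ y, integers ≥ 4) does.

For instance (6, 9) is also a counterexample (LHS = 225, RHS = 117), but it's lexicographically larger.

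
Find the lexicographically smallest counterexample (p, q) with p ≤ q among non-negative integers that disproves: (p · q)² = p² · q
(p, q) = (1, 2)

At (0, 7): both sides equal 0, so it holds there.

Substituting (1, 2) into the claim:
LHS = (1 · 2)² = 4
RHS = 1² · 2 = 2

Since LHS ≠ RHS, this pair disproves the claim, and no lexicographically smaller pair (p ≤ q, non-negative integers) does.

For instance (1, 5) is also a counterexample (LHS = 25, RHS = 5), but it's lexicographically larger.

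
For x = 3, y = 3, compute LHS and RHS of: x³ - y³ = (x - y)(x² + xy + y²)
LHS = 3³ - 3³ = 0
RHS = (3 - 3)(3² + 3·3 + 3²) = 0

LHS = RHS: the two sides agree.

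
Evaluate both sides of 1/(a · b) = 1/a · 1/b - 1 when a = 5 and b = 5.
LHS = 1/(5 · 5) = 1/25
RHS = 1/5 · 1/5 - 1 = -24/25

LHS ≠ RHS, so the equation does not hold here.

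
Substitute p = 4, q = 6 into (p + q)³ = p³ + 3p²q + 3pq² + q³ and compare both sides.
LHS = (4 + 6)³ = 1000
RHS = 4³ + 3·4²·6 + 3·4·6² + 6³ = 1000

LHS = RHS: the two sides agree.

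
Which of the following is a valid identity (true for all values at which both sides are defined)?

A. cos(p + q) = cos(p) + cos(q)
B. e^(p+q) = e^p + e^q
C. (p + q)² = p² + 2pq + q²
A: fails at (3, 4) — LHS = cos(7) ≈ 0.7539, RHS = cos(3) + cos(4) ≈ -1.644.
B: fails at (3, 3) — LHS = e^6 ≈ 403.4, RHS = 2·e^3 ≈ 40.17.
C: holds — e.g. at (1, 1), both sides equal 4.

Answer: C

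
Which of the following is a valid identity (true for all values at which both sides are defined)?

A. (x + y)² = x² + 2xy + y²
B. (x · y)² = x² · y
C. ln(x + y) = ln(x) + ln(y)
A: holds — e.g. at (2, 7), both sides equal 81.
B: fails at (4, 6) — LHS = 576, RHS = 96.
C: fails at (4, 6) — LHS = ln(10) ≈ 2.303, RHS = ln(4) + ln(6) ≈ 3.178.

Answer: A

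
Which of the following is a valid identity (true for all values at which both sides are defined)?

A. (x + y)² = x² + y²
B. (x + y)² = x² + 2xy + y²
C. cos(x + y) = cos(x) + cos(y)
A: fails at (2, 5) — LHS = 49, RHS = 29.
B: holds — e.g. at (1, 4), both sides equal 25.
C: fails at (4, 6) — LHS = cos(10) ≈ -0.8391, RHS = cos(4) + cos(6) ≈ 0.3065.

Answer: B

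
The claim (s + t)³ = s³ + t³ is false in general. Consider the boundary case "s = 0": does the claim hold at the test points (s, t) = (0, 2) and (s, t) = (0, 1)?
Yes, holds at both test points

At (0, 2): LHS = 8, RHS = 8 → equal
At (0, 1): LHS = 1, RHS = 1 → equal

So the claim does hold at both of these boundary points, even though it is not an identity.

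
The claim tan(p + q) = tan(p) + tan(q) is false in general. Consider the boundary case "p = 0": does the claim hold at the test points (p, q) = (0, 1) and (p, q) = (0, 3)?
Yes, holds at both test points

At (0, 1): LHS = tan(1) ≈ 1.557, RHS = tan(1) ≈ 1.557 → equal
At (0, 3): LHS = tan(3) ≈ -0.1425, RHS = tan(3) ≈ -0.1425 → equal

So the claim does hold at both of these boundary points, even though it is not an identity.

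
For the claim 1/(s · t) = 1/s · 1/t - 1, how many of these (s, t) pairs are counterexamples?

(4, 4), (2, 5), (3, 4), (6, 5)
Testing each pair:
(4, 4): LHS = 1/16, RHS = -15/16 → counterexample
(2, 5): LHS = 1/10, RHS = -9/10 → counterexample
(3, 4): LHS = 1/12, RHS = -11/12 → counterexample
(6, 5): LHS = 1/30, RHS = -29/30 → counterexample

That makes 4 counterexamples.

Answer: 4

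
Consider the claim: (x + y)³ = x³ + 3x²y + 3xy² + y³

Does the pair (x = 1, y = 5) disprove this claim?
Substituting x = 1, y = 5:
LHS = (1 + 5)³ = 216
RHS = 1³ + 3·1²·5 + 3·1·5² + 5³ = 216

The sides agree, so this pair does not disprove the claim.

Answer: No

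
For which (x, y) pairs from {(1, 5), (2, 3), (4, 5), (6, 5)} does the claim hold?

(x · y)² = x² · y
None

Testing each pair:
(1, 5): LHS = 25, RHS = 5 → fails
(2, 3): LHS = 36, RHS = 12 → fails
(4, 5): LHS = 400, RHS = 80 → fails
(6, 5): LHS = 900, RHS = 180 → fails

No pair satisfies the claim.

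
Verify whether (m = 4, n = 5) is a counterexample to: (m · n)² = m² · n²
No

Substituting m = 4, n = 5:
LHS = (4 · 5)² = 400
RHS = 4² · 5² = 400

The sides agree, so this pair does not disprove the claim.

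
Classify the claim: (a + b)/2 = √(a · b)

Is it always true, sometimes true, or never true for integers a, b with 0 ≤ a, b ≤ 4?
Sometimes true

It holds at (a, b) = (3, 3) (both sides equal 3), but fails at (a, b) = (0, 2) (LHS = 1, RHS = 0).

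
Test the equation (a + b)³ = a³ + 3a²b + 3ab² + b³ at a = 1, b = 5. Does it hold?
Holds

Substituting a = 1, b = 5:

LHS = (1 + 5)³ = 216
RHS = 1³ + 3·1²·5 + 3·1·5² + 5³ = 216

LHS = RHS, so the equation holds at this point.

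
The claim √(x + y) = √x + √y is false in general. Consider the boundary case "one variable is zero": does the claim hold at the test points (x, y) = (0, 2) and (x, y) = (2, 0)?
Yes, holds at both test points

At (0, 2): LHS = √(2) ≈ 1.414, RHS = √(2) ≈ 1.414 → equal
At (2, 0): LHS = √(2) ≈ 1.414, RHS = √(2) ≈ 1.414 → equal

So the claim does hold at both of these boundary points, even though it is not an identity.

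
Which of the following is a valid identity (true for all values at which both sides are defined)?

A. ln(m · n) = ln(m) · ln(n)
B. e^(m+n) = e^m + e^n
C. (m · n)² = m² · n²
A: fails at (4, 6) — LHS = ln(24) ≈ 3.178, RHS = ln(4)·ln(6) ≈ 2.484.
B: fails at (2, 7) — LHS = e^9 ≈ 8103, RHS = e^2 + e^7 ≈ 1104.
C: holds — e.g. at (1, 3), both sides equal 9.

Answer: C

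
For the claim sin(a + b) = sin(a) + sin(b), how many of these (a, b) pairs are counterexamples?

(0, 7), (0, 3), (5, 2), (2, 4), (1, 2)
3

Testing each pair:
(0, 7): LHS = sin(7) ≈ 0.657, RHS = sin(7) ≈ 0.657 → satisfies claim
(0, 3): LHS = sin(3) ≈ 0.1411, RHS = sin(3) ≈ 0.1411 → satisfies claim
(5, 2): LHS = sin(7) ≈ 0.657, RHS = sin(5) + sin(2) ≈ -0.04963 → counterexample
(2, 4): LHS = sin(6) ≈ -0.2794, RHS = sin(4) + sin(2) ≈ 0.1525 → counterexample
(1, 2): LHS = sin(3) ≈ 0.1411, RHS = sin(1) + sin(2) ≈ 1.751 → counterexample

That makes 3 counterexamples.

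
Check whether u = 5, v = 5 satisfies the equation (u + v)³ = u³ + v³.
Fails

Substituting u = 5, v = 5:

LHS = (5 + 5)³ = 1000
RHS = 5³ + 5³ = 250

LHS ≠ RHS, so the equation does not hold at this point.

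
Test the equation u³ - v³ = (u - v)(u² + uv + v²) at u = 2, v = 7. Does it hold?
Holds

Substituting u = 2, v = 7:

LHS = 2³ - 7³ = -335
RHS = (2 - 7)(2² + 2·7 + 7²) = -335

LHS = RHS, so the equation holds at this point.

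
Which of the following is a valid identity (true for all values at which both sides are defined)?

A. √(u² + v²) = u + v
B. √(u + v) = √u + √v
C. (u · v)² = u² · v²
A: fails at (2, 2) — LHS = 2·√(2) ≈ 2.828, RHS = 4.
B: fails at (2, 4) — LHS = √(6) ≈ 2.449, RHS = √(2) + 2 ≈ 3.414.
C: holds — e.g. at (2, 4), both sides equal 64.

Answer: C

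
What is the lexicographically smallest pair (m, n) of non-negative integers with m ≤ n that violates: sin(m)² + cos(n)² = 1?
At (0, 0): both sides equal 1, so it holds there.

Substituting (0, 1) into the claim:
LHS = sin(0)² + cos(1)² = cos(1)² ≈ 0.2919
RHS = 1

Since LHS ≠ RHS, this pair disproves the claim, and no lexicographically smaller pair (m ≤ n, non-negative integers) does.

For instance (4, 6) is also a counterexample (LHS = sin(4)² + cos(6)² ≈ 1.495, RHS = 1), but it's lexicographically larger.

Answer: (m, n) = (0, 1)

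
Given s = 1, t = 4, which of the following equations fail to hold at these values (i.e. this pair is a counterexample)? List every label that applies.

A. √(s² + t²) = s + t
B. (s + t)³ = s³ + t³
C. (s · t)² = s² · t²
A, B

Evaluating each claim at the given values:
A. LHS = √(17) ≈ 4.123, RHS = 5 → fails here (LHS ≠ RHS)
B. LHS = 125, RHS = 65 → fails here (LHS ≠ RHS)
C. LHS = 16, RHS = 16 → holds here (LHS = RHS)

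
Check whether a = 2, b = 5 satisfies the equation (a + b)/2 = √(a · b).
Substituting a = 2, b = 5:

LHS = (2 + 5)/2 = 7/2
RHS = √(2 · 5) = √(10) ≈ 3.162

LHS ≠ RHS, so the equation does not hold at this point.

Answer: Fails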